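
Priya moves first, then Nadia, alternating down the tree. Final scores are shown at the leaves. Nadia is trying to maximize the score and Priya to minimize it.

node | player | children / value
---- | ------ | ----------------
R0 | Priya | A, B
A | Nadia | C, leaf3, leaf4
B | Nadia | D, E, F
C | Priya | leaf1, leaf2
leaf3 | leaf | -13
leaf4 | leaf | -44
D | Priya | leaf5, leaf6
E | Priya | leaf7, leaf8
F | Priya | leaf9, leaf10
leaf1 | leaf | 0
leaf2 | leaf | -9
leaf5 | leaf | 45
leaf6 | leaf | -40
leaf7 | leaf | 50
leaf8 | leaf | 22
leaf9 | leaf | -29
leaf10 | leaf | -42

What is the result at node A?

C (Priya): min(0, -9) = -9
A (Nadia): max(-9, -13, -44) = -9

-9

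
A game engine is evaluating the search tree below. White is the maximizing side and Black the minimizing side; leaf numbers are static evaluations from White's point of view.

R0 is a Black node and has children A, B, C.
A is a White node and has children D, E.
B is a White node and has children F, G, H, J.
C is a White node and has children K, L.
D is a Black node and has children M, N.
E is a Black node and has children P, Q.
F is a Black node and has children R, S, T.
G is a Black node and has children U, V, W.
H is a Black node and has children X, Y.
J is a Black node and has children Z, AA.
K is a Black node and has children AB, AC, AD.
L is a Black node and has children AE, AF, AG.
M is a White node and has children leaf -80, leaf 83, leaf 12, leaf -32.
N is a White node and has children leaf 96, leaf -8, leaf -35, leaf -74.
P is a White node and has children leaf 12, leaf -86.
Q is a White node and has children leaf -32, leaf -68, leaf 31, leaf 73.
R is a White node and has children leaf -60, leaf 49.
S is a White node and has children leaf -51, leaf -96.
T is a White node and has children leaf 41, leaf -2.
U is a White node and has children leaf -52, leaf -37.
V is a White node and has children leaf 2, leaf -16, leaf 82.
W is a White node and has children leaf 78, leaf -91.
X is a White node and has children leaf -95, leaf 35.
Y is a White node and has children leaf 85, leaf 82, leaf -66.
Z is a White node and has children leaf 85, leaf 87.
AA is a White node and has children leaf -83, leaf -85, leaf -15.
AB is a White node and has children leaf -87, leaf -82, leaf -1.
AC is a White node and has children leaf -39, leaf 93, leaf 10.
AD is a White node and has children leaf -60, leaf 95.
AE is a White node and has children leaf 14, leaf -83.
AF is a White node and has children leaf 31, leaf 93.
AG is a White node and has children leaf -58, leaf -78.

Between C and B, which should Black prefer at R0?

AB (White): max(-87, -82, -1) = -1
AC (White): max(-39, 93, 10) = 93
AD (White): max(-60, 95) = 95
K (Black): min(-1, 93, 95) = -1
AE (White): max(14, -83) = 14
AF (White): max(31, 93) = 93
AG (White): max(-58, -78) = -58
L (Black): min(14, 93, -58) = -58
C (White): max(-1, -58) = -1
R (White): max(-60, 49) = 49
S (White): max(-51, -96) = -51
T (White): max(41, -2) = 41
F (Black): min(49, -51, 41) = -51
U (White): max(-52, -37) = -37
V (White): max(2, -16, 82) = 82
W (White): max(78, -91) = 78
G (Black): min(-37, 82, 78) = -37
X (White): max(-95, 35) = 35
Y (White): max(85, 82, -66) = 85
H (Black): min(35, 85) = 35
Z (White): max(85, 87) = 87
AA (White): max(-83, -85, -15) = -15
J (Black): min(87, -15) = -15
B (White): max(-51, -37, 35, -15) = 35
Black prefers the lower value; C=-1, B=35. C is better since -1 < 35.

C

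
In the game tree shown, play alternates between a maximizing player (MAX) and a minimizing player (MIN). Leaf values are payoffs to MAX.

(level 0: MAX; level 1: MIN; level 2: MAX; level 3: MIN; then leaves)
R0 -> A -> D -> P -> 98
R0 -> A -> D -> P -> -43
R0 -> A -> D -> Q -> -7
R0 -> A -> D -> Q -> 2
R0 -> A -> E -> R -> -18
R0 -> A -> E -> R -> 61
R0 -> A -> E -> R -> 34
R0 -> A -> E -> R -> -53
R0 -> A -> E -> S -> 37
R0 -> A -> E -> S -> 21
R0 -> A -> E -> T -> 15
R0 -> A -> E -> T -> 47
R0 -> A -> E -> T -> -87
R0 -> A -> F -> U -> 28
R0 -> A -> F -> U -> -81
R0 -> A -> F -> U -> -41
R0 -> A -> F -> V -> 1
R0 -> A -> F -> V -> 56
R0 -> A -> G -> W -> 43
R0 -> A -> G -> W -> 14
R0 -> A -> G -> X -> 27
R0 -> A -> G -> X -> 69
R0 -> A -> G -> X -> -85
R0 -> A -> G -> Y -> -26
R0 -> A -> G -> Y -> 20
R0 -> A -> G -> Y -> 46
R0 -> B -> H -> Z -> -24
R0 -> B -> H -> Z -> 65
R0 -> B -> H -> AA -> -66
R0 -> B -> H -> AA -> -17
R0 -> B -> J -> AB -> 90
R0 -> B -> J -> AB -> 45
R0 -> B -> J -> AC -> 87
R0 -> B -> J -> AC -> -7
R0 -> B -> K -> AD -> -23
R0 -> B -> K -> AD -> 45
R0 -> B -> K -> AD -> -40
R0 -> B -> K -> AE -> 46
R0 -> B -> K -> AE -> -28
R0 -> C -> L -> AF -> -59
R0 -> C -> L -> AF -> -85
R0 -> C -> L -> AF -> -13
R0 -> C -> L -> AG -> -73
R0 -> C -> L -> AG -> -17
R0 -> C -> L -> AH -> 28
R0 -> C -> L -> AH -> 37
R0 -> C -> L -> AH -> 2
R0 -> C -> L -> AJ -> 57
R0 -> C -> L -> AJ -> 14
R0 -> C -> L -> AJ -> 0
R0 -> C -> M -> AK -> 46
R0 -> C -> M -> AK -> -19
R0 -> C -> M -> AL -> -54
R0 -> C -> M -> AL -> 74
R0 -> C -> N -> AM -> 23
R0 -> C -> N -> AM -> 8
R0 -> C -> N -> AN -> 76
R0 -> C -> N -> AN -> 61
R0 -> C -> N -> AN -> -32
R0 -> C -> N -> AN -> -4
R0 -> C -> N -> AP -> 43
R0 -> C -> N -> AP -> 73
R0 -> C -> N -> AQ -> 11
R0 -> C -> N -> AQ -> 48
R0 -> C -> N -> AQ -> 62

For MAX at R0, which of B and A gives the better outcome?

A

Z (MIN): min(-24, 65) = -24
AA (MIN): min(-66, -17) = -66
H (MAX): max(-24, -66) = -24
AB (MIN): min(90, 45) = 45
AC (MIN): min(87, -7) = -7
J (MAX): max(45, -7) = 45
AD (MIN): min(-23, 45, -40) = -40
AE (MIN): min(46, -28) = -28
K (MAX): max(-40, -28) = -28
B (MIN): min(-24, 45, -28) = -28
P (MIN): min(98, -43) = -43
Q (MIN): min(-7, 2) = -7
D (MAX): max(-43, -7) = -7
R (MIN): min(-18, 61, 34, -53) = -53
S (MIN): min(37, 21) = 21
T (MIN): min(15, 47, -87) = -87
E (MAX): max(-53, 21, -87) = 21
U (MIN): min(28, -81, -41) = -81
V (MIN): min(1, 56) = 1
F (MAX): max(-81, 1) = 1
W (MIN): min(43, 14) = 14
X (MIN): min(27, 69, -85) = -85
Y (MIN): min(-26, 20, 46) = -26
G (MAX): max(14, -85, -26) = 14
A (MIN): min(-7, 21, 1, 14) = -7
MAX prefers the higher value; B=-28, A=-7. A is better since -7 > -28.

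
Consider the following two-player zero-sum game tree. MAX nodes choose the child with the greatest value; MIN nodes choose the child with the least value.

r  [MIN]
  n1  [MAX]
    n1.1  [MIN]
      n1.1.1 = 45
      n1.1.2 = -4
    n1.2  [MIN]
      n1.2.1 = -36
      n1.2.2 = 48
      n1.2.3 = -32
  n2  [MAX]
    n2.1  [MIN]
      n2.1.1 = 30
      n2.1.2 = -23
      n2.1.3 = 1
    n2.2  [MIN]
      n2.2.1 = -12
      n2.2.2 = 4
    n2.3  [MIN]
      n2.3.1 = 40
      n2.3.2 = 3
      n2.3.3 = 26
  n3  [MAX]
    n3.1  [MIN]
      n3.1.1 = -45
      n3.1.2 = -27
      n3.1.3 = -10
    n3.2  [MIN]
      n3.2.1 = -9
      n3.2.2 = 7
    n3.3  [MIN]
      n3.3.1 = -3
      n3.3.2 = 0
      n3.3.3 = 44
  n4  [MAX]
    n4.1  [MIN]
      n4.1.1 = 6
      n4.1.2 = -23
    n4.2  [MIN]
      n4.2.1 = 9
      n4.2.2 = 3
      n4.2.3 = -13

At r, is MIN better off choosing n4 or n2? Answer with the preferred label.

n4

n4.1 (MIN): min(6, -23) = -23
n4.2 (MIN): min(9, 3, -13) = -13
n4 (MAX): max(-23, -13) = -13
n2.1 (MIN): min(30, -23, 1) = -23
n2.2 (MIN): min(-12, 4) = -12
n2.3 (MIN): min(40, 3, 26) = 3
n2 (MAX): max(-23, -12, 3) = 3
MIN prefers the lower value; n4=-13, n2=3. n4 is better since -13 < 3.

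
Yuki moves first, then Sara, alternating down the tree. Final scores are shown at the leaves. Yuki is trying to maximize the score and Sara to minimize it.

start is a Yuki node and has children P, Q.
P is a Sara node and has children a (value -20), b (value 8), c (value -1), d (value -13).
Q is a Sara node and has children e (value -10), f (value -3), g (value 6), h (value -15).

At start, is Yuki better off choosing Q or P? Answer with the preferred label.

Q (Sara): min(-10, -3, 6, -15) = -15
P (Sara): min(-20, 8, -1, -13) = -20
Yuki prefers the higher value; Q=-15, P=-20. Q is better since -15 > -20.

Q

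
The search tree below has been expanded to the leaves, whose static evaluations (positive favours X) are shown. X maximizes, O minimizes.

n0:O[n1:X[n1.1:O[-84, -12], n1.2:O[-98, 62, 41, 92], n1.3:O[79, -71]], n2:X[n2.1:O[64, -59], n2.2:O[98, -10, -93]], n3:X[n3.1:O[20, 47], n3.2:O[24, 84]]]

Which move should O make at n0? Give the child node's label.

n1

n1.1 (O): min(-84, -12) = -84
n1.2 (O): min(-98, 62, 41, 92) = -98
n1.3 (O): min(79, -71) = -71
n1 (X): max(-84, -98, -71) = -71
n2.1 (O): min(64, -59) = -59
n2.2 (O): min(98, -10, -93) = -93
n2 (X): max(-59, -93) = -59
n3.1 (O): min(20, 47) = 20
n3.2 (O): min(24, 84) = 24
n3 (X): max(20, 24) = 24
n0 (O): min(-71, -59, 24) = -71
O at n0 wants the lowest of {n1=-71, n2=-59, n3=24}, so chooses n1.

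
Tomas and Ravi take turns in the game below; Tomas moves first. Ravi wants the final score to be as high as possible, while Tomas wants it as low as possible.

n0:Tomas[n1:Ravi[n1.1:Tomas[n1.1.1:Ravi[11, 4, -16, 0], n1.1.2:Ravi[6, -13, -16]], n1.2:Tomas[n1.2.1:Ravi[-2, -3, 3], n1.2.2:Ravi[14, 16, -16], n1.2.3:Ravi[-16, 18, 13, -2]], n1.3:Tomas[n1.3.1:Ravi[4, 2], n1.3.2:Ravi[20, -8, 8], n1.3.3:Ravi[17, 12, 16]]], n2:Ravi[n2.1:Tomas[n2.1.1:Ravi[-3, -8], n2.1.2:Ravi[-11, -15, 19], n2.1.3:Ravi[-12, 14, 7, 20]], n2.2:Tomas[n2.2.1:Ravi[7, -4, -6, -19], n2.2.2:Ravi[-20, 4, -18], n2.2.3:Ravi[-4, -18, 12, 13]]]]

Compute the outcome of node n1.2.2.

16

n1.2.2 (Ravi): max(14, 16, -16) = 16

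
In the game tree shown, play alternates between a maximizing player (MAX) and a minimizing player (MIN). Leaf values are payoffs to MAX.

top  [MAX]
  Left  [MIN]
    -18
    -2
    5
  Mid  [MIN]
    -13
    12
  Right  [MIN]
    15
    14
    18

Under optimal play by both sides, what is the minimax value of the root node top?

Left (MIN): min(-18, -2, 5) = -18
Mid (MIN): min(-13, 12) = -13
Right (MIN): min(15, 14, 18) = 14
top (MAX): max(-18, -13, 14) = 14

14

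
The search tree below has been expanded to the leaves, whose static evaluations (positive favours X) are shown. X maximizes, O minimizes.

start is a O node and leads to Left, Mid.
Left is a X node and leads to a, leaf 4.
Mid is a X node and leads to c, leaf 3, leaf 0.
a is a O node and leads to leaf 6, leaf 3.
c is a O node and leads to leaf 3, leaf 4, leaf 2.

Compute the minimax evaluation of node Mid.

c (O): min(3, 4, 2) = 2
Mid (X): max(2, 3, 0) = 3

3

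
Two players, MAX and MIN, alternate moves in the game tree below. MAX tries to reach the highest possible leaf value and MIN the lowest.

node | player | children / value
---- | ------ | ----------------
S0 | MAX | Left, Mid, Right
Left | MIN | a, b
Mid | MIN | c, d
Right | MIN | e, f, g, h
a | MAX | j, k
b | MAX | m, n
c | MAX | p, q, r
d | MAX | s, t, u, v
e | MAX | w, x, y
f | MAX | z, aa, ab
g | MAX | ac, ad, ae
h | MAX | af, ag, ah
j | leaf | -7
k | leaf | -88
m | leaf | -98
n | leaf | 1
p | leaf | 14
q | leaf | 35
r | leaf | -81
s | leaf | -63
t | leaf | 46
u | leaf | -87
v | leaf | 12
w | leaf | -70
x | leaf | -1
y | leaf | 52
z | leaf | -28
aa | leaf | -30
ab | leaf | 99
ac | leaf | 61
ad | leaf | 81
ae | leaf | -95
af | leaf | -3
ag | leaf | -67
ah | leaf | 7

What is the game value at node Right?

e (MAX): max(-70, -1, 52) = 52
f (MAX): max(-28, -30, 99) = 99
g (MAX): max(61, 81, -95) = 81
h (MAX): max(-3, -67, 7) = 7
Right (MIN): min(52, 99, 81, 7) = 7

7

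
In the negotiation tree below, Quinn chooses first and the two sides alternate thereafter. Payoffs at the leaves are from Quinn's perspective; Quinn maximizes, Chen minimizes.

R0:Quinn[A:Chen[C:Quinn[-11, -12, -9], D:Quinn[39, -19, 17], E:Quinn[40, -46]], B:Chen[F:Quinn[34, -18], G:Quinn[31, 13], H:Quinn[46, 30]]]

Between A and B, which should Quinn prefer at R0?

B

C (Quinn): max(-11, -12, -9) = -9
D (Quinn): max(39, -19, 17) = 39
E (Quinn): max(40, -46) = 40
A (Chen): min(-9, 39, 40) = -9
F (Quinn): max(34, -18) = 34
G (Quinn): max(31, 13) = 31
H (Quinn): max(46, 30) = 46
B (Chen): min(34, 31, 46) = 31
Quinn prefers the higher value; A=-9, B=31. B is better since 31 > -9.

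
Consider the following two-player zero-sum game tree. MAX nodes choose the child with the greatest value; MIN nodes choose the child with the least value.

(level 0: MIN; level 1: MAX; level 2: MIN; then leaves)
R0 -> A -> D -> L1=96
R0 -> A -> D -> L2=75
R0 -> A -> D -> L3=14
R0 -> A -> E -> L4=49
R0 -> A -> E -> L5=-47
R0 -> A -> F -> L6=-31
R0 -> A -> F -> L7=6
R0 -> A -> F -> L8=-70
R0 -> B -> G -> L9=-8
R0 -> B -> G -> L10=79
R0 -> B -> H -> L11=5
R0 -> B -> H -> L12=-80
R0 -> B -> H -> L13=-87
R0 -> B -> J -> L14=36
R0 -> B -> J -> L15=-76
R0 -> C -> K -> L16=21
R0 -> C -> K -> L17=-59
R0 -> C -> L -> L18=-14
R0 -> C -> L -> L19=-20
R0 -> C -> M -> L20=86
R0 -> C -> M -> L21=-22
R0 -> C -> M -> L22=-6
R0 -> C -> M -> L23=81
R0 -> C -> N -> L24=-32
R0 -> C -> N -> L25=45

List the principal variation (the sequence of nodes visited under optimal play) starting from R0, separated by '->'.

R0 -> C -> L -> L19

D (MIN): min(96, 75, 14) = 14
E (MIN): min(49, -47) = -47
F (MIN): min(-31, 6, -70) = -70
A (MAX): max(14, -47, -70) = 14
G (MIN): min(-8, 79) = -8
H (MIN): min(5, -80, -87) = -87
J (MIN): min(36, -76) = -76
B (MAX): max(-8, -87, -76) = -8
K (MIN): min(21, -59) = -59
L (MIN): min(-14, -20) = -20
M (MIN): min(86, -22, -6, 81) = -22
N (MIN): min(-32, 45) = -32
C (MAX): max(-59, -20, -22, -32) = -20
R0 (MIN): min(14, -8, -20) = -20
At R0, MIN picks C (lowest: -20).
At C, MAX picks L (highest: -20).
At L, MIN picks L19 (lowest: -20).
Terminal value -20.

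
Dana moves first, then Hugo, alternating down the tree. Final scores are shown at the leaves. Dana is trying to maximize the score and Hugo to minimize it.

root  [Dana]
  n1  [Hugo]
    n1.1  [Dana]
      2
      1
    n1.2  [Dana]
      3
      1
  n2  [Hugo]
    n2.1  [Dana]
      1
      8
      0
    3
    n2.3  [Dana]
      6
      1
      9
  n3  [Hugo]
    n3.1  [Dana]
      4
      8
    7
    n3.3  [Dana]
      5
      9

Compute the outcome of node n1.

2

n1.1 (Dana): max(2, 1) = 2
n1.2 (Dana): max(3, 1) = 3
n1 (Hugo): min(2, 3) = 2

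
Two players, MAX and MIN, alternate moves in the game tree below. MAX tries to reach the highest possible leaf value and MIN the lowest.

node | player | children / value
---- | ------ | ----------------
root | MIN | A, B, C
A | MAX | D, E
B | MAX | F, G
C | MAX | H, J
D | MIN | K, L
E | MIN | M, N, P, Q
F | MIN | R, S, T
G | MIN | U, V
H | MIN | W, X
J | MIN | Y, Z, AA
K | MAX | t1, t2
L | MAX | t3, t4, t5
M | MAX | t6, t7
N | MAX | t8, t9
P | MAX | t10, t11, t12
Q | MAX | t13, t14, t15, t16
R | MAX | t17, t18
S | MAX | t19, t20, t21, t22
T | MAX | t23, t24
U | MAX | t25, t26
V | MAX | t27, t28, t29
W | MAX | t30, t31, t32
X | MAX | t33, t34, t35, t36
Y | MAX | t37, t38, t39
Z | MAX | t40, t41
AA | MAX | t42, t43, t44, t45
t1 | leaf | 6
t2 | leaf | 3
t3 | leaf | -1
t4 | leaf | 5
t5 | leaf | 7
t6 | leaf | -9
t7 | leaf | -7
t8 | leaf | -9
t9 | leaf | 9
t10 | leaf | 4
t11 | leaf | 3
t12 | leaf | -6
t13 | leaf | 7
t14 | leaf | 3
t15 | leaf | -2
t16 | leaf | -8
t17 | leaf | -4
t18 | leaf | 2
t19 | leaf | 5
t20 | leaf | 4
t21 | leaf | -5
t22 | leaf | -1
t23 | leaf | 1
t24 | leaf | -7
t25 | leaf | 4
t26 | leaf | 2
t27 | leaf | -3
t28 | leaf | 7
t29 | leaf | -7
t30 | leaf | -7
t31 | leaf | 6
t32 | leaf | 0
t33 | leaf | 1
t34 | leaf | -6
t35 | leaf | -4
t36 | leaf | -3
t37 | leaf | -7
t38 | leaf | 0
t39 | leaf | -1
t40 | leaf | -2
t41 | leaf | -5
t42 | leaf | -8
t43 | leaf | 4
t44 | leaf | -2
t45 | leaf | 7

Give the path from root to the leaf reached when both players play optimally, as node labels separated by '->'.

K (MAX): max(6, 3) = 6
L (MAX): max(-1, 5, 7) = 7
D (MIN): min(6, 7) = 6
M (MAX): max(-9, -7) = -7
N (MAX): max(-9, 9) = 9
P (MAX): max(4, 3, -6) = 4
Q (MAX): max(7, 3, -2, -8) = 7
E (MIN): min(-7, 9, 4, 7) = -7
A (MAX): max(6, -7) = 6
R (MAX): max(-4, 2) = 2
S (MAX): max(5, 4, -5, -1) = 5
T (MAX): max(1, -7) = 1
F (MIN): min(2, 5, 1) = 1
U (MAX): max(4, 2) = 4
V (MAX): max(-3, 7, -7) = 7
G (MIN): min(4, 7) = 4
B (MAX): max(1, 4) = 4
W (MAX): max(-7, 6, 0) = 6
X (MAX): max(1, -6, -4, -3) = 1
H (MIN): min(6, 1) = 1
Y (MAX): max(-7, 0, -1) = 0
Z (MAX): max(-2, -5) = -2
AA (MAX): max(-8, 4, -2, 7) = 7
J (MIN): min(0, -2, 7) = -2
C (MAX): max(1, -2) = 1
root (MIN): min(6, 4, 1) = 1
At root, MIN picks C (lowest: 1).
At C, MAX picks H (highest: 1).
At H, MIN picks X (lowest: 1).
At X, MAX picks t33 (highest: 1).
Terminal value 1.

root -> C -> H -> X -> t33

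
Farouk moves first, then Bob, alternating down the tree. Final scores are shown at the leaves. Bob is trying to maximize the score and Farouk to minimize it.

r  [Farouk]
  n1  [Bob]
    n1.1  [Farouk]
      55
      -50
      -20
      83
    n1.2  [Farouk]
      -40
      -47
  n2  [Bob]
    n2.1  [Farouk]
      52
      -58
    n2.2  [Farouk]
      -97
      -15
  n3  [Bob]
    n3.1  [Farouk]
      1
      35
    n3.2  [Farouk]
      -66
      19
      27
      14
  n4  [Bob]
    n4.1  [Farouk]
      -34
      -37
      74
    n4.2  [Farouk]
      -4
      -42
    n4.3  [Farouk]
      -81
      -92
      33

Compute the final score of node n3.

n3.1 (Farouk): min(1, 35) = 1
n3.2 (Farouk): min(-66, 19, 27, 14) = -66
n3 (Bob): max(1, -66) = 1

1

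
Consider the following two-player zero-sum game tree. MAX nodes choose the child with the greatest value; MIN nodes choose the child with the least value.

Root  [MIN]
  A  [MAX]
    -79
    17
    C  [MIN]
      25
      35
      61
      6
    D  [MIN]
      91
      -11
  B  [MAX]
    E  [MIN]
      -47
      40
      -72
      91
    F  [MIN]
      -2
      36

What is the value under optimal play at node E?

E (MIN): min(-47, 40, -72, 91) = -72

-72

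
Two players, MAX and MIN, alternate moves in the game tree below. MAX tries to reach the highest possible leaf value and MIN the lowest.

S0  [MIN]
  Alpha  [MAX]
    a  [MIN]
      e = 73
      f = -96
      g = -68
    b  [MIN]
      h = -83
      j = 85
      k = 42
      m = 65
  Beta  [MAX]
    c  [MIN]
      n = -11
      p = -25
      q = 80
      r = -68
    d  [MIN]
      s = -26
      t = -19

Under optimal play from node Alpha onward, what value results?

-83

a (MIN): min(73, -96, -68) = -96
b (MIN): min(-83, 85, 42, 65) = -83
Alpha (MAX): max(-96, -83) = -83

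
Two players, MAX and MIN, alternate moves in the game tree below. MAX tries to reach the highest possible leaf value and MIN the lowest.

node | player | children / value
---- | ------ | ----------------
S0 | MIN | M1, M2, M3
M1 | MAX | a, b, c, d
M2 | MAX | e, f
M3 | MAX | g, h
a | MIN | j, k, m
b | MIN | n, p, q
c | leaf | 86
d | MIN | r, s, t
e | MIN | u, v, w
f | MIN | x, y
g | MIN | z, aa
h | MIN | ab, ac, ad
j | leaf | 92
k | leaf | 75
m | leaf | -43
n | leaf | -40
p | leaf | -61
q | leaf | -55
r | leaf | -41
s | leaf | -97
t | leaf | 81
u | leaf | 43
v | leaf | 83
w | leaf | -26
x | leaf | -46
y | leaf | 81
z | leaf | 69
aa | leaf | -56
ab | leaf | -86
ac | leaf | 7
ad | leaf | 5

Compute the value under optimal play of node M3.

-56

g (MIN): min(69, -56) = -56
h (MIN): min(-86, 7, 5) = -86
M3 (MAX): max(-56, -86) = -56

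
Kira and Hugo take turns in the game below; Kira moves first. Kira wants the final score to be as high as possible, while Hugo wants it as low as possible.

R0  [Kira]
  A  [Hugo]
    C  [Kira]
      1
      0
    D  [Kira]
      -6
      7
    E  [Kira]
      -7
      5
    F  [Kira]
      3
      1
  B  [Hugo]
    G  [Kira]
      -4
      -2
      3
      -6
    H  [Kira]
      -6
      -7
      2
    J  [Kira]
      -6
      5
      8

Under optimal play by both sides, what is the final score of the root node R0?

C (Kira): max(1, 0) = 1
D (Kira): max(-6, 7) = 7
E (Kira): max(-7, 5) = 5
F (Kira): max(3, 1) = 3
A (Hugo): min(1, 7, 5, 3) = 1
G (Kira): max(-4, -2, 3, -6) = 3
H (Kira): max(-6, -7, 2) = 2
J (Kira): max(-6, 5, 8) = 8
B (Hugo): min(3, 2, 8) = 2
R0 (Kira): max(1, 2) = 2

2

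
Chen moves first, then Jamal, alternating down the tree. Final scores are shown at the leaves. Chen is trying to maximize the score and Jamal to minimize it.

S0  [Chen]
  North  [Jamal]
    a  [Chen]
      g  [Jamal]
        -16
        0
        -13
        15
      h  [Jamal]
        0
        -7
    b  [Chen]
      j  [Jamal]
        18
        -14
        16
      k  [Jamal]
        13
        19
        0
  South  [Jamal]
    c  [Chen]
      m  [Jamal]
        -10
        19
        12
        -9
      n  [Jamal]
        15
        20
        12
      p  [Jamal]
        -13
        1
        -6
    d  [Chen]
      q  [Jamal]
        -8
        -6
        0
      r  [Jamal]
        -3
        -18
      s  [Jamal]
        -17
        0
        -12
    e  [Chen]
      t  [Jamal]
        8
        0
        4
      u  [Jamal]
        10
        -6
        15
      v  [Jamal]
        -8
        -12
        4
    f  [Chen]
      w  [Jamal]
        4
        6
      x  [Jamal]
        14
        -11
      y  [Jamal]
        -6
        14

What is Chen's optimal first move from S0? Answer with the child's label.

g (Jamal): min(-16, 0, -13, 15) = -16
h (Jamal): min(0, -7) = -7
a (Chen): max(-16, -7) = -7
j (Jamal): min(18, -14, 16) = -14
k (Jamal): min(13, 19, 0) = 0
b (Chen): max(-14, 0) = 0
North (Jamal): min(-7, 0) = -7
m (Jamal): min(-10, 19, 12, -9) = -10
n (Jamal): min(15, 20, 12) = 12
p (Jamal): min(-13, 1, -6) = -13
c (Chen): max(-10, 12, -13) = 12
q (Jamal): min(-8, -6, 0) = -8
r (Jamal): min(-3, -18) = -18
s (Jamal): min(-17, 0, -12) = -17
d (Chen): max(-8, -18, -17) = -8
t (Jamal): min(8, 0, 4) = 0
u (Jamal): min(10, -6, 15) = -6
v (Jamal): min(-8, -12, 4) = -12
e (Chen): max(0, -6, -12) = 0
w (Jamal): min(4, 6) = 4
x (Jamal): min(14, -11) = -11
y (Jamal): min(-6, 14) = -6
f (Chen): max(4, -11, -6) = 4
South (Jamal): min(12, -8, 0, 4) = -8
S0 (Chen): max(-7, -8) = -7
Chen at S0 wants the highest of {North=-7, South=-8}, so chooses North.

North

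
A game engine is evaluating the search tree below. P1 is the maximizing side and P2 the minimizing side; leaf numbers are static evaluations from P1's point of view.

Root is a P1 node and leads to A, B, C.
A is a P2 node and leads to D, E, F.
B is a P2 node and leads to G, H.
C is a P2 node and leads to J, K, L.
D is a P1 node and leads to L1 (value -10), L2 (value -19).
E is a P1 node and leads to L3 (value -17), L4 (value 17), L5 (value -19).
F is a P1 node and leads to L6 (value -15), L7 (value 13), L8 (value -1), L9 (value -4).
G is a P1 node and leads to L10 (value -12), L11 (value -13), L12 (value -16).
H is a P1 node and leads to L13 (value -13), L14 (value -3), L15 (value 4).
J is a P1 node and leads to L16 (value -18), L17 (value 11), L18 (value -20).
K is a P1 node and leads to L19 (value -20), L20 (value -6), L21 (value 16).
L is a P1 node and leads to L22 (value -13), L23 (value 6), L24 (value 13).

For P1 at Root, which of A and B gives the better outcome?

D (P1): max(-10, -19) = -10
E (P1): max(-17, 17, -19) = 17
F (P1): max(-15, 13, -1, -4) = 13
A (P2): min(-10, 17, 13) = -10
G (P1): max(-12, -13, -16) = -12
H (P1): max(-13, -3, 4) = 4
B (P2): min(-12, 4) = -12
P1 prefers the higher value; A=-10, B=-12. A is better since -10 > -12.

A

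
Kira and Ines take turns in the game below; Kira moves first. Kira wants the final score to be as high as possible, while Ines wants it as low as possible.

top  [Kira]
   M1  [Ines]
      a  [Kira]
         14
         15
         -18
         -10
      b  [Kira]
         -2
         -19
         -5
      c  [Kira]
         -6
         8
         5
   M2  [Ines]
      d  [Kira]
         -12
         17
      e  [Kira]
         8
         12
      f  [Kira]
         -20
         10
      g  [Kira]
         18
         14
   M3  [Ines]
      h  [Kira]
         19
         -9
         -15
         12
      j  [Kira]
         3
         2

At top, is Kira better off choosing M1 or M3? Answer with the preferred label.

a (Kira): max(14, 15, -18, -10) = 15
b (Kira): max(-2, -19, -5) = -2
c (Kira): max(-6, 8, 5) = 8
M1 (Ines): min(15, -2, 8) = -2
h (Kira): max(19, -9, -15, 12) = 19
j (Kira): max(3, 2) = 3
M3 (Ines): min(19, 3) = 3
Kira prefers the higher value; M1=-2, M3=3. M3 is better since 3 > -2.

M3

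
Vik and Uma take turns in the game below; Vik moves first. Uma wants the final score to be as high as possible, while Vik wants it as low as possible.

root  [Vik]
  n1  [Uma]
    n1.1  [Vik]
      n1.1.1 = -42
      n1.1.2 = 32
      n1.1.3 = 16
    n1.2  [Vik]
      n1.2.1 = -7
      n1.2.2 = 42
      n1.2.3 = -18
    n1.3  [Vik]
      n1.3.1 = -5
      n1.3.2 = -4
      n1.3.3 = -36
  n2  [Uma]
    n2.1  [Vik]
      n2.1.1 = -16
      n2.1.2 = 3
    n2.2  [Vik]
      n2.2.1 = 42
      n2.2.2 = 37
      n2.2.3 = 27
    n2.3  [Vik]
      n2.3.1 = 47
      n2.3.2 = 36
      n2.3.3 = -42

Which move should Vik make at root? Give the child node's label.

n1.1 (Vik): min(-42, 32, 16) = -42
n1.2 (Vik): min(-7, 42, -18) = -18
n1.3 (Vik): min(-5, -4, -36) = -36
n1 (Uma): max(-42, -18, -36) = -18
n2.1 (Vik): min(-16, 3) = -16
n2.2 (Vik): min(42, 37, 27) = 27
n2.3 (Vik): min(47, 36, -42) = -42
n2 (Uma): max(-16, 27, -42) = 27
root (Vik): min(-18, 27) = -18
Vik at root wants the lowest of {n1=-18, n2=27}, so chooses n1.

n1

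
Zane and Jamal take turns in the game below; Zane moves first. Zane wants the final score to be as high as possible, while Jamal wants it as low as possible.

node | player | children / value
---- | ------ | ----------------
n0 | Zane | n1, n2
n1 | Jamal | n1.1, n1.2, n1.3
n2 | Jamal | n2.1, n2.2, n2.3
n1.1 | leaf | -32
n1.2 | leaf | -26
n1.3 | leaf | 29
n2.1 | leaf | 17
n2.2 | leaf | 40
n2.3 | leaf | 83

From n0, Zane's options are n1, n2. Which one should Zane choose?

n1 (Jamal): min(-32, -26, 29) = -32
n2 (Jamal): min(17, 40, 83) = 17
n0 (Zane): max(-32, 17) = 17
Zane at n0 wants the highest of {n1=-32, n2=17}, so chooses n2.

n2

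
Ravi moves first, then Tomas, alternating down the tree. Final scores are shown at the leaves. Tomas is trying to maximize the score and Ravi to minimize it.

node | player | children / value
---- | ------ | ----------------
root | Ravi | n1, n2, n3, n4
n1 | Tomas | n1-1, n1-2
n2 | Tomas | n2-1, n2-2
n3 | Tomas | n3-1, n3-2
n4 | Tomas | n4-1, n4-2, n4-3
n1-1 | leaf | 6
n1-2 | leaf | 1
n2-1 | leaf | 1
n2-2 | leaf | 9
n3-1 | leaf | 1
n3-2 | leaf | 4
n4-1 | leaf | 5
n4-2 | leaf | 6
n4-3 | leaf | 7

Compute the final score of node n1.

n1 (Tomas): max(6, 1) = 6

6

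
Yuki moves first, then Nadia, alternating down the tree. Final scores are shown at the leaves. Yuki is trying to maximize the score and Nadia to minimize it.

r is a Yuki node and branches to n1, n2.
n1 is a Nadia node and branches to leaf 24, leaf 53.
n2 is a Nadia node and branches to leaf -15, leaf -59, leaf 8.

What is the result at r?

24

n1 (Nadia): min(24, 53) = 24
n2 (Nadia): min(-15, -59, 8) = -59
r (Yuki): max(24, -59) = 24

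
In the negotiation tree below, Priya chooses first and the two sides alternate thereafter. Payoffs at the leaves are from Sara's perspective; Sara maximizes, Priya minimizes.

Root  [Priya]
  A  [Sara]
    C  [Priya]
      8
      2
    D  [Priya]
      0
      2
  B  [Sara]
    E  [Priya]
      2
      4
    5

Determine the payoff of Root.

2

C (Priya): min(8, 2) = 2
D (Priya): min(0, 2) = 0
A (Sara): max(2, 0) = 2
E (Priya): min(2, 4) = 2
B (Sara): max(2, 5) = 5
Root (Priya): min(2, 5) = 2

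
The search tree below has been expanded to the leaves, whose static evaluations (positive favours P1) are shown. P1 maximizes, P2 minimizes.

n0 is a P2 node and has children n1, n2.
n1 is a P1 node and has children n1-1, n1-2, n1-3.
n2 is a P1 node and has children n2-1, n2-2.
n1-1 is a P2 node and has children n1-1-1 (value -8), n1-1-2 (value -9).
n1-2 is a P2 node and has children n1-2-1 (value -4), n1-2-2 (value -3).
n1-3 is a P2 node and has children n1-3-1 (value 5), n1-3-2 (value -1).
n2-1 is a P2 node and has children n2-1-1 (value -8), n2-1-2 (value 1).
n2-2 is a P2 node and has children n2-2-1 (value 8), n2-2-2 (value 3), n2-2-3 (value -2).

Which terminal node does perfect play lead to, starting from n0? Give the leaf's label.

n1-1 (P2): min(-8, -9) = -9
n1-2 (P2): min(-4, -3) = -4
n1-3 (P2): min(5, -1) = -1
n1 (P1): max(-9, -4, -1) = -1
n2-1 (P2): min(-8, 1) = -8
n2-2 (P2): min(8, 3, -2) = -2
n2 (P1): max(-8, -2) = -2
n0 (P2): min(-1, -2) = -2
At n0, P2 picks n2 (lowest: -2).
At n2, P1 picks n2-2 (highest: -2).
At n2-2, P2 picks n2-2-3 (lowest: -2).
Terminal value -2.

n2-2-3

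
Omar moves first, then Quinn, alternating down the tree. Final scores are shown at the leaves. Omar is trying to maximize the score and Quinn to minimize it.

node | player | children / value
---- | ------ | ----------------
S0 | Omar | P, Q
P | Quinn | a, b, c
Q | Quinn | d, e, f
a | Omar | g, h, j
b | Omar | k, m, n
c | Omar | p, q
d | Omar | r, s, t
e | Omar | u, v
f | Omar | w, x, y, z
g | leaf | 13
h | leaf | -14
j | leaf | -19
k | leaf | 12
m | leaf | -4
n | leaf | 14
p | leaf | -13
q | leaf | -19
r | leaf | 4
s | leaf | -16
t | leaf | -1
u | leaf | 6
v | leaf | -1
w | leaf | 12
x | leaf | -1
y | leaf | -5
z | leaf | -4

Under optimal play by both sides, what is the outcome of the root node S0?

a (Omar): max(13, -14, -19) = 13
b (Omar): max(12, -4, 14) = 14
c (Omar): max(-13, -19) = -13
P (Quinn): min(13, 14, -13) = -13
d (Omar): max(4, -16, -1) = 4
e (Omar): max(6, -1) = 6
f (Omar): max(12, -1, -5, -4) = 12
Q (Quinn): min(4, 6, 12) = 4
S0 (Omar): max(-13, 4) = 4

4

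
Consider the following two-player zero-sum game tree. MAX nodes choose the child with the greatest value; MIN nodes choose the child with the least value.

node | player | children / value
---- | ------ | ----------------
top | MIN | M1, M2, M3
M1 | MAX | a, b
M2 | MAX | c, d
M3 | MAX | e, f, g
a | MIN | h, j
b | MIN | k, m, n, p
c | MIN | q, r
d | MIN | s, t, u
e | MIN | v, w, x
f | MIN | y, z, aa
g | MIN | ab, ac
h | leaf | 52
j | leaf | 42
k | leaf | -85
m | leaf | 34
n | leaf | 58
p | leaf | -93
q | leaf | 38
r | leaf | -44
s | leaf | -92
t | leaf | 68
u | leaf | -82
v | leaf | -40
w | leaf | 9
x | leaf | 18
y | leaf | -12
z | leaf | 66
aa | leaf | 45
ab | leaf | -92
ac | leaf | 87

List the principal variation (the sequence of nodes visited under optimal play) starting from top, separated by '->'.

top -> M2 -> c -> r

a (MIN): min(52, 42) = 42
b (MIN): min(-85, 34, 58, -93) = -93
M1 (MAX): max(42, -93) = 42
c (MIN): min(38, -44) = -44
d (MIN): min(-92, 68, -82) = -92
M2 (MAX): max(-44, -92) = -44
e (MIN): min(-40, 9, 18) = -40
f (MIN): min(-12, 66, 45) = -12
g (MIN): min(-92, 87) = -92
M3 (MAX): max(-40, -12, -92) = -12
top (MIN): min(42, -44, -12) = -44
At top, MIN picks M2 (lowest: -44).
At M2, MAX picks c (highest: -44).
At c, MIN picks r (lowest: -44).
Terminal value -44.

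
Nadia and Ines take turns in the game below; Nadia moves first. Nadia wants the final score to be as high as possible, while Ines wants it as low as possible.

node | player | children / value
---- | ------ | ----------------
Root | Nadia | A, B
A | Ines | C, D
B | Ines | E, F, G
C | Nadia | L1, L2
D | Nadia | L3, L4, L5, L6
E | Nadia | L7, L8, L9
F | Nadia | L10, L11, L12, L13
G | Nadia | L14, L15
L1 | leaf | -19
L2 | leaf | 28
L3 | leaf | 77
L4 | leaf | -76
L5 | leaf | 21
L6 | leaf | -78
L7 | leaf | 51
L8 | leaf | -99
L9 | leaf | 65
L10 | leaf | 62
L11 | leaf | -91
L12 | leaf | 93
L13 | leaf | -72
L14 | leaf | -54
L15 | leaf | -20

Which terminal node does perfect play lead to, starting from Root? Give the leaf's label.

L2

C (Nadia): max(-19, 28) = 28
D (Nadia): max(77, -76, 21, -78) = 77
A (Ines): min(28, 77) = 28
E (Nadia): max(51, -99, 65) = 65
F (Nadia): max(62, -91, 93, -72) = 93
G (Nadia): max(-54, -20) = -20
B (Ines): min(65, 93, -20) = -20
Root (Nadia): max(28, -20) = 28
At Root, Nadia picks A (highest: 28).
At A, Ines picks C (lowest: 28).
At C, Nadia picks L2 (highest: 28).
Terminal value 28.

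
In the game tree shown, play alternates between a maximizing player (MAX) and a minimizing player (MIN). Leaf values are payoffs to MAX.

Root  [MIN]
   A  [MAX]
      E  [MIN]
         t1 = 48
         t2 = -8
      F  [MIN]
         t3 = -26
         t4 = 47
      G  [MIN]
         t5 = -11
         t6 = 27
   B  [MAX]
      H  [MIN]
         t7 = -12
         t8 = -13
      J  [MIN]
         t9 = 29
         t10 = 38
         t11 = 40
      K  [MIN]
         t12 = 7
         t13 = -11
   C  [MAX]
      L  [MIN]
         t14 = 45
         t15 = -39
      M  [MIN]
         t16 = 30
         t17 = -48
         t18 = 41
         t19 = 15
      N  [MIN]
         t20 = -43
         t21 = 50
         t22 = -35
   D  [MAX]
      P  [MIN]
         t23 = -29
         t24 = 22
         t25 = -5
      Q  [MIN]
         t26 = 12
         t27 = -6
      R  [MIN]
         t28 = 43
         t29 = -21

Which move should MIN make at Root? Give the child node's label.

E (MIN): min(48, -8) = -8
F (MIN): min(-26, 47) = -26
G (MIN): min(-11, 27) = -11
A (MAX): max(-8, -26, -11) = -8
H (MIN): min(-12, -13) = -13
J (MIN): min(29, 38, 40) = 29
K (MIN): min(7, -11) = -11
B (MAX): max(-13, 29, -11) = 29
L (MIN): min(45, -39) = -39
M (MIN): min(30, -48, 41, 15) = -48
N (MIN): min(-43, 50, -35) = -43
C (MAX): max(-39, -48, -43) = -39
P (MIN): min(-29, 22, -5) = -29
Q (MIN): min(12, -6) = -6
R (MIN): min(43, -21) = -21
D (MAX): max(-29, -6, -21) = -6
Root (MIN): min(-8, 29, -39, -6) = -39
MIN at Root wants the lowest of {A=-8, B=29, C=-39, D=-6}, so chooses C.

C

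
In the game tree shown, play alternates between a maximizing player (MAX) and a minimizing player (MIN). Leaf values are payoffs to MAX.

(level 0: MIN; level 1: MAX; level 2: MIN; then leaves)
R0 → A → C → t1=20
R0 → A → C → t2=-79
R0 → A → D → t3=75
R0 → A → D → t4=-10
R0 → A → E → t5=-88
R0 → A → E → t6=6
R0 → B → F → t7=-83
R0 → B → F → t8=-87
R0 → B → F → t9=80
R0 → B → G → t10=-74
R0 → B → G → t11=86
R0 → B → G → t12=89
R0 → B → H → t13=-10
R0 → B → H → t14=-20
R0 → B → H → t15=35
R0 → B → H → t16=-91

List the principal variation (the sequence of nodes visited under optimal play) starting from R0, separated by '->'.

C (MIN): min(20, -79) = -79
D (MIN): min(75, -10) = -10
E (MIN): min(-88, 6) = -88
A (MAX): max(-79, -10, -88) = -10
F (MIN): min(-83, -87, 80) = -87
G (MIN): min(-74, 86, 89) = -74
H (MIN): min(-10, -20, 35, -91) = -91
B (MAX): max(-87, -74, -91) = -74
R0 (MIN): min(-10, -74) = -74
At R0, MIN picks B (lowest: -74).
At B, MAX picks G (highest: -74).
At G, MIN picks t10 (lowest: -74).
Terminal value -74.

R0 -> B -> G -> t10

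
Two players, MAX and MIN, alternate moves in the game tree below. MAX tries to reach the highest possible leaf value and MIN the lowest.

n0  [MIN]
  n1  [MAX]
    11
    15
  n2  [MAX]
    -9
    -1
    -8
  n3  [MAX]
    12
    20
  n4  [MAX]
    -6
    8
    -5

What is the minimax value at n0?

n1 (MAX): max(11, 15) = 15
n2 (MAX): max(-9, -1, -8) = -1
n3 (MAX): max(12, 20) = 20
n4 (MAX): max(-6, 8, -5) = 8
n0 (MIN): min(15, -1, 20, 8) = -1

-1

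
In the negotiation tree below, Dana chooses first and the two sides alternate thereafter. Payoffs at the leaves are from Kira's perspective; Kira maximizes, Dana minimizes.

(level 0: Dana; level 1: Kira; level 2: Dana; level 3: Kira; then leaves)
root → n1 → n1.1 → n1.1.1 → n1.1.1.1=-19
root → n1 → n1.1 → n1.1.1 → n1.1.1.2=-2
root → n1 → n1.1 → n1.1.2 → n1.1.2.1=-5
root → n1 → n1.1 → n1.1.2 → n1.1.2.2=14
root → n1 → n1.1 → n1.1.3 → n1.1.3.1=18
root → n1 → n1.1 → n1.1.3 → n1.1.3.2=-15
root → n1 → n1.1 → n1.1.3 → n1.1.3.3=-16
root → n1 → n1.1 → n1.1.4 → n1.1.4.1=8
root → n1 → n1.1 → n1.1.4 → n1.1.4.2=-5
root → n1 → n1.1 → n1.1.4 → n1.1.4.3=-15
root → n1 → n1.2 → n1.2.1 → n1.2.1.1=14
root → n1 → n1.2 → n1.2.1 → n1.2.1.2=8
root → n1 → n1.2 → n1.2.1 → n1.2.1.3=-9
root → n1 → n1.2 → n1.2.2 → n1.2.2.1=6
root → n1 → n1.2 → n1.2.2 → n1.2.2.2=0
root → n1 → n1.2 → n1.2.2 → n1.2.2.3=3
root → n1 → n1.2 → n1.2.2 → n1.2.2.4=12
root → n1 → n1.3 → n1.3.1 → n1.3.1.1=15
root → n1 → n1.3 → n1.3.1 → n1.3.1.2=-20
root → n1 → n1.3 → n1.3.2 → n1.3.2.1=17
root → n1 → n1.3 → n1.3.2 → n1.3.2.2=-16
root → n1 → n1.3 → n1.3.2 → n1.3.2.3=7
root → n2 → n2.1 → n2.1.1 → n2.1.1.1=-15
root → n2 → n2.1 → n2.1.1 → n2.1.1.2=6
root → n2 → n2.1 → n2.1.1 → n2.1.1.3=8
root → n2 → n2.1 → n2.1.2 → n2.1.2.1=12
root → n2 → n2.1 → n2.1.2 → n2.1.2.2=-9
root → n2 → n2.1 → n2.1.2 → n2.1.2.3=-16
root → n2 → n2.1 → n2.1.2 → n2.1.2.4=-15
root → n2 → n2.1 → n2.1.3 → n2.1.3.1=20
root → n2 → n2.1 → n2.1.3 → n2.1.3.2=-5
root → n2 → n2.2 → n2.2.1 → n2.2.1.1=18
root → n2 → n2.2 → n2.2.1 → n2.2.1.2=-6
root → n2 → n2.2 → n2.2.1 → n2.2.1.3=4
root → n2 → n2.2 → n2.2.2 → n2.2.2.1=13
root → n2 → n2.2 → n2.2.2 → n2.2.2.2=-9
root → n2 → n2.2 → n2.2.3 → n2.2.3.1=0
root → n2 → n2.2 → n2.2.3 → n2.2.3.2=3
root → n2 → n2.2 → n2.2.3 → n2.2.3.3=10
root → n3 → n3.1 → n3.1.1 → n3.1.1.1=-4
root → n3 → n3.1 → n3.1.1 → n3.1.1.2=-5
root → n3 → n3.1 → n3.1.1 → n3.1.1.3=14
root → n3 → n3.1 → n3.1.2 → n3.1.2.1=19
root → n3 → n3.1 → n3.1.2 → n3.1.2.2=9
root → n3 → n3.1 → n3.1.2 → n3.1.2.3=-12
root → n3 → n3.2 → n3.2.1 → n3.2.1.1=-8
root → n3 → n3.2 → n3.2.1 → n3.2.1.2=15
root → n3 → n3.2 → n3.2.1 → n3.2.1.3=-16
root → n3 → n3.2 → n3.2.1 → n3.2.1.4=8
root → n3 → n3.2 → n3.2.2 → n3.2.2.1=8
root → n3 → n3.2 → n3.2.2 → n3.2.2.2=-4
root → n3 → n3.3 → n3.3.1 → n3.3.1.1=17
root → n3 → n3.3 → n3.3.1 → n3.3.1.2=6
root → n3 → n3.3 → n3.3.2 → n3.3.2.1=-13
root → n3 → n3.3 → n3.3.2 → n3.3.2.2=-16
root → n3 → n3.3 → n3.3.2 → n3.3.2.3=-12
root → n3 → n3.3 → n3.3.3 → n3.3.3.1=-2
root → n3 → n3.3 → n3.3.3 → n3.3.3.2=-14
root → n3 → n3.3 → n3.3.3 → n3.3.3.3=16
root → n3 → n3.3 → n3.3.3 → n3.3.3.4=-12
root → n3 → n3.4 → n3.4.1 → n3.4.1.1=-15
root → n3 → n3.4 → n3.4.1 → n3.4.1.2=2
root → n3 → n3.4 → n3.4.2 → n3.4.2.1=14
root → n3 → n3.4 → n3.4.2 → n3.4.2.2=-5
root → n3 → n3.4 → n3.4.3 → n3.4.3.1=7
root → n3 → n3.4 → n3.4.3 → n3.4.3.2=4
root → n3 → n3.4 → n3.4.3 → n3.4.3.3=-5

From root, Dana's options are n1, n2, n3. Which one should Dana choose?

n1.1.1 (Kira): max(-19, -2) = -2
n1.1.2 (Kira): max(-5, 14) = 14
n1.1.3 (Kira): max(18, -15, -16) = 18
n1.1.4 (Kira): max(8, -5, -15) = 8
n1.1 (Dana): min(-2, 14, 18, 8) = -2
n1.2.1 (Kira): max(14, 8, -9) = 14
n1.2.2 (Kira): max(6, 0, 3, 12) = 12
n1.2 (Dana): min(14, 12) = 12
n1.3.1 (Kira): max(15, -20) = 15
n1.3.2 (Kira): max(17, -16, 7) = 17
n1.3 (Dana): min(15, 17) = 15
n1 (Kira): max(-2, 12, 15) = 15
n2.1.1 (Kira): max(-15, 6, 8) = 8
n2.1.2 (Kira): max(12, -9, -16, -15) = 12
n2.1.3 (Kira): max(20, -5) = 20
n2.1 (Dana): min(8, 12, 20) = 8
n2.2.1 (Kira): max(18, -6, 4) = 18
n2.2.2 (Kira): max(13, -9) = 13
n2.2.3 (Kira): max(0, 3, 10) = 10
n2.2 (Dana): min(18, 13, 10) = 10
n2 (Kira): max(8, 10) = 10
n3.1.1 (Kira): max(-4, -5, 14) = 14
n3.1.2 (Kira): max(19, 9, -12) = 19
n3.1 (Dana): min(14, 19) = 14
n3.2.1 (Kira): max(-8, 15, -16, 8) = 15
n3.2.2 (Kira): max(8, -4) = 8
n3.2 (Dana): min(15, 8) = 8
n3.3.1 (Kira): max(17, 6) = 17
n3.3.2 (Kira): max(-13, -16, -12) = -12
n3.3.3 (Kira): max(-2, -14, 16, -12) = 16
n3.3 (Dana): min(17, -12, 16) = -12
n3.4.1 (Kira): max(-15, 2) = 2
n3.4.2 (Kira): max(14, -5) = 14
n3.4.3 (Kira): max(7, 4, -5) = 7
n3.4 (Dana): min(2, 14, 7) = 2
n3 (Kira): max(14, 8, -12, 2) = 14
root (Dana): min(15, 10, 14) = 10
Dana at root wants the lowest of {n1=15, n2=10, n3=14}, so chooses n2.

n2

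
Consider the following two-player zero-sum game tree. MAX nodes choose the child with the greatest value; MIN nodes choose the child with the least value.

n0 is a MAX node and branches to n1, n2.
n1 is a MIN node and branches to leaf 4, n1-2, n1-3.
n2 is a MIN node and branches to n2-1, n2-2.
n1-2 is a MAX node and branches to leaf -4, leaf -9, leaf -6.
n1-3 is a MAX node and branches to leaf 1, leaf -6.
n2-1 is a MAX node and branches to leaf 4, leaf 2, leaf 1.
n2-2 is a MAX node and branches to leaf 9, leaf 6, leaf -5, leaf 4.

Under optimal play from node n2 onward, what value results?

4

n2-1 (MAX): max(4, 2, 1) = 4
n2-2 (MAX): max(9, 6, -5, 4) = 9
n2 (MIN): min(4, 9) = 4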